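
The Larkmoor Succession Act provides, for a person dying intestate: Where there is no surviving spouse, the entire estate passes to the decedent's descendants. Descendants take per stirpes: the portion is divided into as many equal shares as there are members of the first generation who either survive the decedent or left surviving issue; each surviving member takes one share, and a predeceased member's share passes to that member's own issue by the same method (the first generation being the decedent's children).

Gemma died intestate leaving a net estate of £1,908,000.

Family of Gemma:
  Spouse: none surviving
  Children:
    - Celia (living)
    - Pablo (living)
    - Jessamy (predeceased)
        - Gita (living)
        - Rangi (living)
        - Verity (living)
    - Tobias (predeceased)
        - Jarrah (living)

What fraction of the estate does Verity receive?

The entire £1,908,000 passes to the descendants.
That amount (£1,908,000) is divided into 4 shares of £477,000: Celia and Pablo each take £477,000; Jessamy's £477,000 share passes to Jessamy's issue; Tobias's £477,000 share passes to Tobias's issue.
Jessamy's share (£477,000) is divided into 3 shares of £159,000: Gita, Rangi, and Verity each take £159,000.
Tobias's share (£477,000) passes entirely to Jarrah.

Verity receives 1/12 of the estate.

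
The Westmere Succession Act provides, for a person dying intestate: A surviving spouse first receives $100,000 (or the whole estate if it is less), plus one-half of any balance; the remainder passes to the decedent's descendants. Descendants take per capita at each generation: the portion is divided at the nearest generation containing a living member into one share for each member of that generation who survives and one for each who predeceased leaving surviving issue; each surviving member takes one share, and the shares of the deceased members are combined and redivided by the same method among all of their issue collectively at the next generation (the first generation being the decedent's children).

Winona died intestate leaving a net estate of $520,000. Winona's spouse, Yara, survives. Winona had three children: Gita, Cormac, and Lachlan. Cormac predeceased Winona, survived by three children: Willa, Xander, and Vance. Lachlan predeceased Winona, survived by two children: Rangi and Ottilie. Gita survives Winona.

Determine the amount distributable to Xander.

Yara first takes $100,000, leaving a balance of $420,000. Yara then takes one-half of the balance ($210,000), for a total of $310,000. The remaining $210,000 passes to the descendants.
The descendants' portion ($210,000) is divided at the children's generation into 3 shares of $70,000. Gita takes $70,000. The 2 shares of the deceased (Cormac and Lachlan) are combined into a pool of $140,000.
That pool ($140,000) is divided at the grandchildren's generation equally among Willa, Xander, Vance, Rangi, and Ottilie: $28,000 each.

Xander receives $28,000.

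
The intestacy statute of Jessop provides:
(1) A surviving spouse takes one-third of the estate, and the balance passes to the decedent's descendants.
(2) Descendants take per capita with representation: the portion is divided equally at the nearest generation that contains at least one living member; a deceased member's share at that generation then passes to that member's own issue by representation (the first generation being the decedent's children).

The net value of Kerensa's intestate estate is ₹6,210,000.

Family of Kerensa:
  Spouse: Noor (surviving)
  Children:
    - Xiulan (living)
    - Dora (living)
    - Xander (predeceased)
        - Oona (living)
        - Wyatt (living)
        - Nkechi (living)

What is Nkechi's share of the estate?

Noor takes one-third of ₹6,210,000 = ₹2,070,000. The remaining ₹4,140,000 passes to the descendants.
The descendants' portion (₹4,140,000) is divided into 3 shares of ₹1,380,000: Xiulan and Dora each take ₹1,380,000; Xander's ₹1,380,000 share passes to Xander's issue.
Xander's share (₹1,380,000) is divided into 3 shares of ₹460,000: Oona, Wyatt, and Nkechi each take ₹460,000.

Nkechi receives ₹460,000.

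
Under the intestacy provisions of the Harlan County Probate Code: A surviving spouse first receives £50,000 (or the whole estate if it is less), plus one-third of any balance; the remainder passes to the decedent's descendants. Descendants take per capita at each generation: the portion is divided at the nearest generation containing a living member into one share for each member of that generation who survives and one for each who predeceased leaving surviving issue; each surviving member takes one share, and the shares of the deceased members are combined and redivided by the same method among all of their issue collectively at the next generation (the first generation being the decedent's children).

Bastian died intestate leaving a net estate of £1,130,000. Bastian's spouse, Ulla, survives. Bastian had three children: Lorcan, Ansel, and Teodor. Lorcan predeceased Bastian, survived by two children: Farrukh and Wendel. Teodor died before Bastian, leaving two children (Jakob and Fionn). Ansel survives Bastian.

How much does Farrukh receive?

Ulla first takes £50,000, leaving a balance of £1,080,000. Ulla then takes one-third of the balance (£360,000), for a total of £410,000. The remaining £720,000 passes to the descendants.
The descendants' portion (£720,000) is divided at the children's generation into 3 shares of £240,000. Ansel takes £240,000. The 2 shares of the deceased (Lorcan and Teodor) are combined into a pool of £480,000.
That pool (£480,000) is divided at the grandchildren's generation equally among Farrukh, Wendel, Jakob, and Fionn: £120,000 each.

Farrukh receives £120,000.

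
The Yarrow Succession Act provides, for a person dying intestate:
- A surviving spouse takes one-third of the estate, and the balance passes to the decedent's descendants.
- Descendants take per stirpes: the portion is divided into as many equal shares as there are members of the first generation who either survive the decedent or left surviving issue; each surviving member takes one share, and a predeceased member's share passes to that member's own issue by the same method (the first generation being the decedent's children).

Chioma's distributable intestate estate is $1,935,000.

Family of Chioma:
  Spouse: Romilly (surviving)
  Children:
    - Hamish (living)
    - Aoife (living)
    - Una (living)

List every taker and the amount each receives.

Romilly: $645,000; Hamish: $430,000; Aoife: $430,000; Una: $430,000

Romilly takes one-third of $1,935,000 = $645,000. The remaining $1,290,000 passes to the descendants.
The descendants' portion ($1,290,000) is divided into 3 shares of $430,000: Hamish, Aoife, and Una each take $430,000.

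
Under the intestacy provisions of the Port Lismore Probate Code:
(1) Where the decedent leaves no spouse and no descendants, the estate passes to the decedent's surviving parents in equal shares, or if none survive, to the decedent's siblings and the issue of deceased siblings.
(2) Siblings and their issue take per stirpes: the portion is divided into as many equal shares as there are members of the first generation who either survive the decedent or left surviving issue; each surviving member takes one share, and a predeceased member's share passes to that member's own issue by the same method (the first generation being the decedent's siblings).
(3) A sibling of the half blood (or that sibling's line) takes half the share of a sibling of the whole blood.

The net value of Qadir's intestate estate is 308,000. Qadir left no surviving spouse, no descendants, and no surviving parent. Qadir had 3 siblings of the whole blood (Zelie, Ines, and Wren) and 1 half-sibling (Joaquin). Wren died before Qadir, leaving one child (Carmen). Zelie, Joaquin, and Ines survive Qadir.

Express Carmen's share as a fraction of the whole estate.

The entire 308,000 passes to the siblings and their issue.
Counting each half-blood sibling's line as half a unit, there are 7/2 units in 308,000, so one unit is 88,000. Whole-blood lines (Zelie, Ines, and Wren) take 88,000 each; half-blood lines (Joaquin) take 44,000 each.
Wren's share (88,000) passes entirely to Carmen.

Carmen receives 2/7 of the estate.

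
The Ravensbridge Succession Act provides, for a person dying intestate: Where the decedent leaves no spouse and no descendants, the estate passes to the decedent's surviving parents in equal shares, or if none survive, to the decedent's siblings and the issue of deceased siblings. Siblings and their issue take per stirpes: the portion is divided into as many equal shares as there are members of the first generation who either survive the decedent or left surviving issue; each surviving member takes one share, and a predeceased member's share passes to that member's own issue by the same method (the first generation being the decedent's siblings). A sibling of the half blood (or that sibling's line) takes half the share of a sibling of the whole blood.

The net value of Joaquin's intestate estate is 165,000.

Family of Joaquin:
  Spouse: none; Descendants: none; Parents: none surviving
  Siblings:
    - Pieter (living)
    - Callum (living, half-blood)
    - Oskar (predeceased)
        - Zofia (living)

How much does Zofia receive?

The entire 165,000 passes to the siblings and their issue.
Counting each half-blood sibling's line as half a unit, there are 5/2 units in 165,000, so one unit is 66,000. Whole-blood lines (Pieter and Oskar) take 66,000 each; half-blood lines (Callum) take 33,000 each.
Oskar's share (66,000) passes entirely to Zofia.

Zofia receives 66,000.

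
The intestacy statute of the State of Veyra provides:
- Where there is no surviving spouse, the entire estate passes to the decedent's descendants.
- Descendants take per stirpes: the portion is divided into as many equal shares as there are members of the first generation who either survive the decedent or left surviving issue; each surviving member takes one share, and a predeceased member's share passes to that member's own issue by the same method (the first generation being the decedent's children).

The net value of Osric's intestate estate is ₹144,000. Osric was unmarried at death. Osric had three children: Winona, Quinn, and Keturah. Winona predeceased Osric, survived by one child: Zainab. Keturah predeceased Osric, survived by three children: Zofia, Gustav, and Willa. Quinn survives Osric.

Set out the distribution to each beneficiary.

The entire ₹144,000 passes to the descendants.
That amount (₹144,000) is divided into 3 shares of ₹48,000: Quinn takes ₹48,000; Winona's ₹48,000 share passes to Winona's issue; Keturah's ₹48,000 share passes to Keturah's issue.
Winona's share (₹48,000) passes entirely to Zainab.
Keturah's share (₹48,000) is divided into 3 shares of ₹16,000: Zofia, Gustav, and Willa each take ₹16,000.

Zainab: ₹48,000; Quinn: ₹48,000; Zofia: ₹16,000; Gustav: ₹16,000; Willa: ₹16,000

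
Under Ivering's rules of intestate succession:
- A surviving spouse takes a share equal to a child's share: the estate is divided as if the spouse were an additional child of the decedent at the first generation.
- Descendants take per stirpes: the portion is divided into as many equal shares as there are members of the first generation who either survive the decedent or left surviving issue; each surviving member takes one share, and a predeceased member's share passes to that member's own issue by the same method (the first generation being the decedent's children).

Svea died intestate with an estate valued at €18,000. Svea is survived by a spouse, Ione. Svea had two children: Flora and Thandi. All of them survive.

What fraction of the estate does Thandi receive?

Thandi receives 1/3 of the estate.

The spouse counts as an additional share at the children's level, so there are 3 primary shares of €6,000. Ione takes one such share (€6,000).
The children's combined portion (€12,000) is divided into 2 shares of €6,000: Flora and Thandi each take €6,000.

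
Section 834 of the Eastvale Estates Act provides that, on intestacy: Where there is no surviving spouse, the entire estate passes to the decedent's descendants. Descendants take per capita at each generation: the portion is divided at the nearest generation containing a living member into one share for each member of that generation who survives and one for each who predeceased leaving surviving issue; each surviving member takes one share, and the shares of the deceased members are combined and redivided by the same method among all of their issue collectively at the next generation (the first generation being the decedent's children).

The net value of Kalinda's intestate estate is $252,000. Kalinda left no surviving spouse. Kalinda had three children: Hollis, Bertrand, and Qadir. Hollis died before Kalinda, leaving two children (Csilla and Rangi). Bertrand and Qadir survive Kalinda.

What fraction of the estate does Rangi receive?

Rangi receives 1/6 of the estate.

The entire $252,000 passes to the descendants.
That amount ($252,000) is divided at the children's generation into 3 shares of $84,000. Bertrand and Qadir each take $84,000. The remaining share for the deceased Hollis ($84,000) is carried to the next generation.
That pool ($84,000) is divided at the grandchildren's generation equally among Csilla and Rangi: $42,000 each.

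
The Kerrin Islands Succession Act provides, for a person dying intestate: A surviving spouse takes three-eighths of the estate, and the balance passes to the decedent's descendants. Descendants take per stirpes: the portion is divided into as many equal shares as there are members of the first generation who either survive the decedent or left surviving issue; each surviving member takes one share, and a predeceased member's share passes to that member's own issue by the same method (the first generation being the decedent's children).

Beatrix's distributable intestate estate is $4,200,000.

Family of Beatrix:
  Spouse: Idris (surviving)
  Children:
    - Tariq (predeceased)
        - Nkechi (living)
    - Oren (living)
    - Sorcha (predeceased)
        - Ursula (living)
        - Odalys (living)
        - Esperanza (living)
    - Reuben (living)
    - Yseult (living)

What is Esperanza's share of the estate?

Idris takes three-eighths of $4,200,000 = $1,575,000. The remaining $2,625,000 passes to the descendants.
The descendants' portion ($2,625,000) is divided into 5 shares of $525,000: Oren, Reuben, and Yseult each take $525,000; Tariq's $525,000 share passes to Tariq's issue; Sorcha's $525,000 share passes to Sorcha's issue.
Tariq's share ($525,000) passes entirely to Nkechi.
Sorcha's share ($525,000) is divided into 3 shares of $175,000: Ursula, Odalys, and Esperanza each take $175,000.

Esperanza receives $175,000.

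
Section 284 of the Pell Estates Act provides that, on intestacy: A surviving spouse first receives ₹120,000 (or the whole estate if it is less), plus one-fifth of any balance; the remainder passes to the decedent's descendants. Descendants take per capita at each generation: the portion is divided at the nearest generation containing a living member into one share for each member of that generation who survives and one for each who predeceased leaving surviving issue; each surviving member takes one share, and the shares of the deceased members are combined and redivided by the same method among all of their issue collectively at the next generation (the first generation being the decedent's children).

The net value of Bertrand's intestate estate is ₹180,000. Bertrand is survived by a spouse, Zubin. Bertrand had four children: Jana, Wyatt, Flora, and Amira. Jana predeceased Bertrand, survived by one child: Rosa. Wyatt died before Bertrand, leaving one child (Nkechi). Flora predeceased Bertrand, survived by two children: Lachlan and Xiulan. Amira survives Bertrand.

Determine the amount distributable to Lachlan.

Zubin first takes ₹120,000, leaving a balance of ₹60,000. Zubin then takes one-fifth of the balance (₹12,000), for a total of ₹132,000. The remaining ₹48,000 passes to the descendants.
The descendants' portion (₹48,000) is divided at the children's generation into 4 shares of ₹12,000. Amira takes ₹12,000. The 3 shares of the deceased (Jana, Wyatt, and Flora) are combined into a pool of ₹36,000.
That pool (₹36,000) is divided at the grandchildren's generation equally among Rosa, Nkechi, Lachlan, and Xiulan: ₹9,000 each.

Lachlan receives ₹9,000.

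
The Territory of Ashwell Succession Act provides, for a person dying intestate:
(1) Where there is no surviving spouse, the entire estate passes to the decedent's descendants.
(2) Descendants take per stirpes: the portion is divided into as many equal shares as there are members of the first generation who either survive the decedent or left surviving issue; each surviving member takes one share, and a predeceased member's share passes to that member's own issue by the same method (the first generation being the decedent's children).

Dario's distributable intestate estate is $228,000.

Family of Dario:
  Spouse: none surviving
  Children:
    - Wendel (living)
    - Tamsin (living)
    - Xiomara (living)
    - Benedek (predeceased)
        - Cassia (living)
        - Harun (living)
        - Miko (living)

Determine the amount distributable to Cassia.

Cassia receives $19,000.

The entire $228,000 passes to the descendants.
That amount ($228,000) is divided into 4 shares of $57,000: Wendel, Tamsin, and Xiomara each take $57,000; Benedek's $57,000 share passes to Benedek's issue.
Benedek's share ($57,000) is divided into 3 shares of $19,000: Cassia, Harun, and Miko each take $19,000.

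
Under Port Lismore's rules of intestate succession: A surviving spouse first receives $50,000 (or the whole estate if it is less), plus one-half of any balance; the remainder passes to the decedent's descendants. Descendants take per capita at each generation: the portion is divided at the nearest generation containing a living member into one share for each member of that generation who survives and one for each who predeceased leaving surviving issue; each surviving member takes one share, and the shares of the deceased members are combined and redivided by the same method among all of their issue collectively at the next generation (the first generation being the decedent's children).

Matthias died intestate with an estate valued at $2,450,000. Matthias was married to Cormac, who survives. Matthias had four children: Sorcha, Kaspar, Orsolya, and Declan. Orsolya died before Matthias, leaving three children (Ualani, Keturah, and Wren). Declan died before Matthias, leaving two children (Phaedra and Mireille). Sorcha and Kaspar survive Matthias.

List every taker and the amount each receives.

Cormac first takes $50,000, leaving a balance of $2,400,000. Cormac then takes one-half of the balance ($1,200,000), for a total of $1,250,000. The remaining $1,200,000 passes to the descendants.
The descendants' portion ($1,200,000) is divided at the children's generation into 4 shares of $300,000. Sorcha and Kaspar each take $300,000. The 2 shares of the deceased (Orsolya and Declan) are combined into a pool of $600,000.
That pool ($600,000) is divided at the grandchildren's generation equally among Ualani, Keturah, Wren, Phaedra, and Mireille: $120,000 each.

Cormac: $1,250,000; Sorcha: $300,000; Kaspar: $300,000; Ualani: $120,000; Keturah: $120,000; Wren: $120,000; Phaedra: $120,000; Mireille: $120,000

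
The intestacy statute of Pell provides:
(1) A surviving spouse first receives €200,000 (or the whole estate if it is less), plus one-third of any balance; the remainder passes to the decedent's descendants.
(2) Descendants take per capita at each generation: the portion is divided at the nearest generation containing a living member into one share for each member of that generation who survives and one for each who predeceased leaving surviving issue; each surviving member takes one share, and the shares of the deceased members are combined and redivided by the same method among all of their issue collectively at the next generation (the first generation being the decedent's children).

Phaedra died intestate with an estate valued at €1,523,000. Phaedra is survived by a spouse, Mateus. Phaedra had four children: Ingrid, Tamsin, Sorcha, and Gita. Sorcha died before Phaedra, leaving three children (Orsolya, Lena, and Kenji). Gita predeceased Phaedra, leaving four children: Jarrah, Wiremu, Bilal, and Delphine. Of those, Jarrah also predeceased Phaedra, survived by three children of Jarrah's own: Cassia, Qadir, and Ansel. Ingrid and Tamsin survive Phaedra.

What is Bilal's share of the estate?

Mateus first takes €200,000, leaving a balance of €1,323,000. Mateus then takes one-third of the balance (€441,000), for a total of €641,000. The remaining €882,000 passes to the descendants.
The descendants' portion (€882,000) is divided at the children's generation into 4 shares of €220,500. Ingrid and Tamsin each take €220,500. The 2 shares of the deceased (Sorcha and Gita) are combined into a pool of €441,000.
That pool (€441,000) is divided at the grandchildren's generation into 7 shares of €63,000. Orsolya, Lena, Kenji, Wiremu, Bilal, and Delphine each take €63,000. The remaining share for the deceased Jarrah (€63,000) is carried to the next generation.
That pool (€63,000) is divided at the great-grandchildren's generation equally among Cassia, Qadir, and Ansel: €21,000 each.

Bilal receives €63,000.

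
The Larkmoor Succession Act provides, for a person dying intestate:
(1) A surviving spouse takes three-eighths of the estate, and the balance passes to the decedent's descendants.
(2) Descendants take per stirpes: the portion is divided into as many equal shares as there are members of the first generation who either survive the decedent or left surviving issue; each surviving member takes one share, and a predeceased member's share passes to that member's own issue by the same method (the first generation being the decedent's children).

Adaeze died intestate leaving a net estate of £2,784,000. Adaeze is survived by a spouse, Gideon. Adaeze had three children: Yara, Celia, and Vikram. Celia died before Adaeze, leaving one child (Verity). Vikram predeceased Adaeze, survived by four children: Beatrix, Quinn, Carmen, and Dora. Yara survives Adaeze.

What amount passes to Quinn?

Gideon takes three-eighths of £2,784,000 = £1,044,000. The remaining £1,740,000 passes to the descendants.
The descendants' portion (£1,740,000) is divided into 3 shares of £580,000: Yara takes £580,000; Celia's £580,000 share passes to Celia's issue; Vikram's £580,000 share passes to Vikram's issue.
Celia's share (£580,000) passes entirely to Verity.
Vikram's share (£580,000) is divided into 4 shares of £145,000: Beatrix, Quinn, Carmen, and Dora each take £145,000.

Quinn receives £145,000.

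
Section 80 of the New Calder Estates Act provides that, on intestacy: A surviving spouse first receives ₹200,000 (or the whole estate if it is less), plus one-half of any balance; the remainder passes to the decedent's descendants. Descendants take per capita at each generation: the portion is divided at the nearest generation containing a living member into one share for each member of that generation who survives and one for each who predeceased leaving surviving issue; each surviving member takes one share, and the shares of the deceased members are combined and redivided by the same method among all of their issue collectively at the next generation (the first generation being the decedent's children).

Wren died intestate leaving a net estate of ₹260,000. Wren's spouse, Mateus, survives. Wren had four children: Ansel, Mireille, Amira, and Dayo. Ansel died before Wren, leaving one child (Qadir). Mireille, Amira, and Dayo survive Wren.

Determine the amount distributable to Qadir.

Qadir receives ₹7,500.

Mateus first takes ₹200,000, leaving a balance of ₹60,000. Mateus then takes one-half of the balance (₹30,000), for a total of ₹230,000. The remaining ₹30,000 passes to the descendants.
The descendants' portion (₹30,000) is divided at the children's generation into 4 shares of ₹7,500. Mireille, Amira, and Dayo each take ₹7,500. The remaining share for the deceased Ansel (₹7,500) is carried to the next generation.
That pool (₹7,500) passes entirely to Qadir, the sole taker at the grandchildren's generation.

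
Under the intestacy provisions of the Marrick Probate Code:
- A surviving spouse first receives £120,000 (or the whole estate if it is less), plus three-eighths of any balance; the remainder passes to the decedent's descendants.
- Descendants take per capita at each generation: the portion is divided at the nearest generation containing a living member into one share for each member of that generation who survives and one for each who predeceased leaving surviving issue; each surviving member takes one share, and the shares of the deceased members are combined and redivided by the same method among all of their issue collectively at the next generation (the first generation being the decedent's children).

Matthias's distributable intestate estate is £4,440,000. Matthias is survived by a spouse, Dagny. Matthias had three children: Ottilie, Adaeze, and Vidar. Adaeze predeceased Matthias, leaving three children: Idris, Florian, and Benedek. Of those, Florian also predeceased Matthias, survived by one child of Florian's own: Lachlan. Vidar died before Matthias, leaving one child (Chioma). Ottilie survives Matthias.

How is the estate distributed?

Dagny: £1,740,000; Ottilie: £900,000; Idris: £450,000; Lachlan: £450,000; Benedek: £450,000; Chioma: £450,000

Dagny first takes £120,000, leaving a balance of £4,320,000. Dagny then takes three-eighths of the balance (£1,620,000), for a total of £1,740,000. The remaining £2,700,000 passes to the descendants.
The descendants' portion (£2,700,000) is divided at the children's generation into 3 shares of £900,000. Ottilie takes £900,000. The 2 shares of the deceased (Adaeze and Vidar) are combined into a pool of £1,800,000.
That pool (£1,800,000) is divided at the grandchildren's generation into 4 shares of £450,000. Idris, Benedek, and Chioma each take £450,000. The remaining share for the deceased Florian (£450,000) is carried to the next generation.
That pool (£450,000) passes entirely to Lachlan, the sole taker at the great-grandchildren's generation.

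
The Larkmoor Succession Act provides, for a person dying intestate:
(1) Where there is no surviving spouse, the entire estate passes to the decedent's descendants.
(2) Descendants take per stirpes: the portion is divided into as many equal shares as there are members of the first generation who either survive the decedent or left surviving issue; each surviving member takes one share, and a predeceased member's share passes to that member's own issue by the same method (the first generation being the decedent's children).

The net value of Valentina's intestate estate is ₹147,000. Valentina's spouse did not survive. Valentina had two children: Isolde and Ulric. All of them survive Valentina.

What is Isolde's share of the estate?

Isolde receives ₹73,500.

The entire ₹147,000 passes to the descendants.
That amount (₹147,000) is divided into 2 shares of ₹73,500: Isolde and Ulric each take ₹73,500.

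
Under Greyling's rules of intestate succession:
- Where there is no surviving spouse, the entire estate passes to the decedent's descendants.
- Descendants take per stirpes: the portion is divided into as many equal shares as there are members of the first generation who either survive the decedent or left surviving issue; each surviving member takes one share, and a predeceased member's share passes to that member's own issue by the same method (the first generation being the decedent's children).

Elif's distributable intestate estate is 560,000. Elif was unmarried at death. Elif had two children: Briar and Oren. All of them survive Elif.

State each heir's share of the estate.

Briar: 280,000; Oren: 280,000

The entire 560,000 passes to the descendants.
That amount (560,000) is divided into 2 shares of 280,000: Briar and Oren each take 280,000.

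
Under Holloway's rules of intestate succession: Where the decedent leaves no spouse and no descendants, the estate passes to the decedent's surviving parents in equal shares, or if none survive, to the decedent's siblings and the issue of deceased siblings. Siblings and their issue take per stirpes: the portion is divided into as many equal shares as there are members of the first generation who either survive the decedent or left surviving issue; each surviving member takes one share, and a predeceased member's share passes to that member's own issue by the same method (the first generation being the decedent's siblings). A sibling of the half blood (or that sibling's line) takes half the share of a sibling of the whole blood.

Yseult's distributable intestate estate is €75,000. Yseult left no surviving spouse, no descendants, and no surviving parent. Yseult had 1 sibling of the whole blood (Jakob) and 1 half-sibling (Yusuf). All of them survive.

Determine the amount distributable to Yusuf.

Yusuf receives €25,000.

The entire €75,000 passes to the siblings and their issue.
Counting each half-blood sibling's line as half a unit, there are 3/2 units in €75,000, so one unit is €50,000. Whole-blood lines (Jakob) take €50,000 each; half-blood lines (Yusuf) take €25,000 each.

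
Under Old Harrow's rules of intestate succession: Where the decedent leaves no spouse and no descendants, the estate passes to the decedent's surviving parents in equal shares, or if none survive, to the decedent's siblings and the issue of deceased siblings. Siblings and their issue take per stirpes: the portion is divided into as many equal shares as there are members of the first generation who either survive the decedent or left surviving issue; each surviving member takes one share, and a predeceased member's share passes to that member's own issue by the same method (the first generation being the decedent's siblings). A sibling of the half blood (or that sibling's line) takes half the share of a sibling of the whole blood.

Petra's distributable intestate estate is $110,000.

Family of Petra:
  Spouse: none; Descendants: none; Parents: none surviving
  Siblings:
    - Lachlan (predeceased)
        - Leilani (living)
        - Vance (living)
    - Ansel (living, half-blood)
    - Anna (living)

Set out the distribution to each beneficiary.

The entire $110,000 passes to the siblings and their issue.
Counting each half-blood sibling's line as half a unit, there are 5/2 units in $110,000, so one unit is $44,000. Whole-blood lines (Lachlan and Anna) take $44,000 each; half-blood lines (Ansel) take $22,000 each.
Lachlan's share ($44,000) is divided into 2 shares of $22,000: Leilani and Vance each take $22,000.

Leilani: $22,000; Vance: $22,000; Ansel: $22,000; Anna: $44,000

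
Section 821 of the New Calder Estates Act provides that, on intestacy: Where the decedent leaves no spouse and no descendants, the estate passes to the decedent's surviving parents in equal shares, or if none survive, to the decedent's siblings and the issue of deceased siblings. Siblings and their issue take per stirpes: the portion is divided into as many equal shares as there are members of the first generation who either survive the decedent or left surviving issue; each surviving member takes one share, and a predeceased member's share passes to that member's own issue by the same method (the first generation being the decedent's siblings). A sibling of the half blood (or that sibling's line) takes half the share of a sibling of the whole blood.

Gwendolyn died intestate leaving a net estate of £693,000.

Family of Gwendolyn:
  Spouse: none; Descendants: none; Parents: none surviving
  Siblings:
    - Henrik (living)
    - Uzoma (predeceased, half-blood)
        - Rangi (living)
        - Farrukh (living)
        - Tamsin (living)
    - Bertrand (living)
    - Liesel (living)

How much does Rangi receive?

The entire £693,000 passes to the siblings and their issue.
Counting each half-blood sibling's line as half a unit, there are 7/2 units in £693,000, so one unit is £198,000. Whole-blood lines (Henrik, Bertrand, and Liesel) take £198,000 each; half-blood lines (Uzoma) take £99,000 each.
Uzoma's share (£99,000) is divided into 3 shares of £33,000: Rangi, Farrukh, and Tamsin each take £33,000.

Rangi receives £33,000.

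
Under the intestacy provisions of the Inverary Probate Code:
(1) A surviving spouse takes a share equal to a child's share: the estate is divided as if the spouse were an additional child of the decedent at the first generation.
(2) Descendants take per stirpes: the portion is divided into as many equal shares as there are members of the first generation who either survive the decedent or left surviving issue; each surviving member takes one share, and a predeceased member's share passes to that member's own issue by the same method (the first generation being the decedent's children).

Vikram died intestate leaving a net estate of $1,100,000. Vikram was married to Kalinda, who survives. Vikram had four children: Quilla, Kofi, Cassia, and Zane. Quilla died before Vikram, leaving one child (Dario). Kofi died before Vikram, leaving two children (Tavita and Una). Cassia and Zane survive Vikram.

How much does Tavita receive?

The spouse counts as an additional share at the children's level, so there are 5 primary shares of $220,000. Kalinda takes one such share ($220,000).
The children's combined portion ($880,000) is divided into 4 shares of $220,000: Cassia and Zane each take $220,000; Quilla's $220,000 share passes to Quilla's issue; Kofi's $220,000 share passes to Kofi's issue.
Quilla's share ($220,000) passes entirely to Dario.
Kofi's share ($220,000) is divided into 2 shares of $110,000: Tavita and Una each take $110,000.

Tavita receives $110,000.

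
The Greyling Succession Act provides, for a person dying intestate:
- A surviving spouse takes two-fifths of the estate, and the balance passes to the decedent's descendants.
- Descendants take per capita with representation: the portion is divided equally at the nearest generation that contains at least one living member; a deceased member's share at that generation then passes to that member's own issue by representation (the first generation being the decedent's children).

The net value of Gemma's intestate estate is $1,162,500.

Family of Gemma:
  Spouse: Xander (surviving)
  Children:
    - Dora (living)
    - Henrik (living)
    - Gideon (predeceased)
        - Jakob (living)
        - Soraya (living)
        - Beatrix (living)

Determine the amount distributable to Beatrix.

Xander takes two-fifths of $1,162,500 = $465,000. The remaining $697,500 passes to the descendants.
The descendants' portion ($697,500) is divided into 3 shares of $232,500: Dora and Henrik each take $232,500; Gideon's $232,500 share passes to Gideon's issue.
Gideon's share ($232,500) is divided into 3 shares of $77,500: Jakob, Soraya, and Beatrix each take $77,500.

Beatrix receives $77,500.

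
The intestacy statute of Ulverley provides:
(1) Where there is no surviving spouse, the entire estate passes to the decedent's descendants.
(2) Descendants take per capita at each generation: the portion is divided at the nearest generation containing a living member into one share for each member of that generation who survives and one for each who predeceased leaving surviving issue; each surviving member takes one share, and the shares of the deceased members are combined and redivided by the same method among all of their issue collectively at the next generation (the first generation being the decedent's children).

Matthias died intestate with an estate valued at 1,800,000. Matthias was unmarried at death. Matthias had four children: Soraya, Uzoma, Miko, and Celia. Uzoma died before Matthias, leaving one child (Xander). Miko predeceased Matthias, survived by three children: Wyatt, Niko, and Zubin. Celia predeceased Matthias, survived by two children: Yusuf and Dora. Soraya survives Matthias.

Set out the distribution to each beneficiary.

The entire 1,800,000 passes to the descendants.
That amount (1,800,000) is divided at the children's generation into 4 shares of 450,000. Soraya takes 450,000. The 3 shares of the deceased (Uzoma, Miko, and Celia) are combined into a pool of 1,350,000.
That pool (1,350,000) is divided at the grandchildren's generation equally among Xander, Wyatt, Niko, Zubin, Yusuf, and Dora: 225,000 each.

Soraya: 450,000; Xander: 225,000; Wyatt: 225,000; Niko: 225,000; Zubin: 225,000; Yusuf: 225,000; Dora: 225,000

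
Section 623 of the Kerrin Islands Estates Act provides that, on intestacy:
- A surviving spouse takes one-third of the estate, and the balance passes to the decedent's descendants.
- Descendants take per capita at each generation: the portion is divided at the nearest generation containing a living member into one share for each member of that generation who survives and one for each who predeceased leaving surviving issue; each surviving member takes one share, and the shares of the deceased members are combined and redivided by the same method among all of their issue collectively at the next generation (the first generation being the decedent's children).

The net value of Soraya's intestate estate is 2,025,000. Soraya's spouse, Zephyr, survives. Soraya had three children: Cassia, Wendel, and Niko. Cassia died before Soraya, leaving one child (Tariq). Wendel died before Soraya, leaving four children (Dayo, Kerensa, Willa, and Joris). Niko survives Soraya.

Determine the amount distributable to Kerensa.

Kerensa receives 180,000.

Zephyr takes one-third of 2,025,000 = 675,000. The remaining 1,350,000 passes to the descendants.
The descendants' portion (1,350,000) is divided at the children's generation into 3 shares of 450,000. Niko takes 450,000. The 2 shares of the deceased (Cassia and Wendel) are combined into a pool of 900,000.
That pool (900,000) is divided at the grandchildren's generation equally among Tariq, Dayo, Kerensa, Willa, and Joris: 180,000 each.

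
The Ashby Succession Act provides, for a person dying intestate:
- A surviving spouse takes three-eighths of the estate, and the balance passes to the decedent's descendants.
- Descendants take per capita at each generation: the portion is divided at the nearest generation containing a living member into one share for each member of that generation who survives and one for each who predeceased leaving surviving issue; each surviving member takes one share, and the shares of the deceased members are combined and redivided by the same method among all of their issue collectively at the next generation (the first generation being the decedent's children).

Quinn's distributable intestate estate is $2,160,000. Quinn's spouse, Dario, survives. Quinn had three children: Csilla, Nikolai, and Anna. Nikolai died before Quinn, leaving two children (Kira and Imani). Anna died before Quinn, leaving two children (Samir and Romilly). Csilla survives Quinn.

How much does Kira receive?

Kira receives $225,000.

Dario takes three-eighths of $2,160,000 = $810,000. The remaining $1,350,000 passes to the descendants.
The descendants' portion ($1,350,000) is divided at the children's generation into 3 shares of $450,000. Csilla takes $450,000. The 2 shares of the deceased (Nikolai and Anna) are combined into a pool of $900,000.
That pool ($900,000) is divided at the grandchildren's generation equally among Kira, Imani, Samir, and Romilly: $225,000 each.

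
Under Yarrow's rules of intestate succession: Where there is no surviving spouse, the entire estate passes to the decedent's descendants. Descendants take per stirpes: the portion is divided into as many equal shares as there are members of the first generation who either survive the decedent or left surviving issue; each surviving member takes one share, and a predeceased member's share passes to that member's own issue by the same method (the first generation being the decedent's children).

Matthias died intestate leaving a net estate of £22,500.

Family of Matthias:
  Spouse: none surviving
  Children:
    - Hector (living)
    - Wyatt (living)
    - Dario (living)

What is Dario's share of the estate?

The entire £22,500 passes to the descendants.
That amount (£22,500) is divided into 3 shares of £7,500: Hector, Wyatt, and Dario each take £7,500.

Dario receives £7,500.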